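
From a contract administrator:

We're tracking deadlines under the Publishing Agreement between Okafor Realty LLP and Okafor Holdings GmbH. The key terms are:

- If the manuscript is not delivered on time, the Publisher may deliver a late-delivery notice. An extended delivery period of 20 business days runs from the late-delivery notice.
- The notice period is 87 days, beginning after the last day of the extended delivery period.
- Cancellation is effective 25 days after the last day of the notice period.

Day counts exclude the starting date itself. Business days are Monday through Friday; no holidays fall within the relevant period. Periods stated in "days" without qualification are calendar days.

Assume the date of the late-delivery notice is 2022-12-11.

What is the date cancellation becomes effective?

The last day of the extended delivery period: counting 20 business days from Sunday, 2022-12-11 (Dec 12, Dec 13, Dec 14, Dec 15, …, Jan 4, Jan 5, Jan 6, skipping weekends) reaches Friday, 2023-01-06.
The last day of the notice period: 2023-01-06 + 87 days = 2023-04-03.
The date cancellation becomes effective: 2023-04-03 + 25 days = 2023-04-28.

2023-04-28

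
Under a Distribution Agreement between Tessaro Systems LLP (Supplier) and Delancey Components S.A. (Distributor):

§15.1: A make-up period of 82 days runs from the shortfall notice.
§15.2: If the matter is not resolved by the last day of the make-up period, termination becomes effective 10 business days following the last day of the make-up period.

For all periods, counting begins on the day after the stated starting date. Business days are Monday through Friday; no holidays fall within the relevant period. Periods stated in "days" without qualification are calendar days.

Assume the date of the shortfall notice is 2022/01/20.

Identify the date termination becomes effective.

The last day of the make-up period: 2022/01/20 + 82 days = 2022/04/12.
From Tuesday, 2022/04/12, 10 business days (Apr 13, Apr 14, Apr 15, Apr 18, Apr 19, Apr 20, Apr 21, Apr 22, Apr 25, Apr 26, skipping weekends) brings us to Tuesday, 2022/04/26, which is the date termination becomes effective.

2022/04/26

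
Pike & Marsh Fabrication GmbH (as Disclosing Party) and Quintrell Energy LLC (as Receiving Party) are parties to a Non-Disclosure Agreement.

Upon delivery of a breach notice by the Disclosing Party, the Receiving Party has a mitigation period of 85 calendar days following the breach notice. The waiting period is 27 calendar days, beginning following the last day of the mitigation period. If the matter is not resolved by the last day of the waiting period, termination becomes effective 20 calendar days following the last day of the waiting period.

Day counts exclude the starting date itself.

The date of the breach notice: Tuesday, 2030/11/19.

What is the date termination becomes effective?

2031/03/31

The last day of the mitigation period: 2030/11/19 + 85 days = 2031/02/12.
Adding 27 calendar days to 2031/02/12 gives 2031/03/11, which is the last day of the waiting period.
Adding 20 calendar days to 2031/03/11 gives 2031/03/31, which is the date termination becomes effective.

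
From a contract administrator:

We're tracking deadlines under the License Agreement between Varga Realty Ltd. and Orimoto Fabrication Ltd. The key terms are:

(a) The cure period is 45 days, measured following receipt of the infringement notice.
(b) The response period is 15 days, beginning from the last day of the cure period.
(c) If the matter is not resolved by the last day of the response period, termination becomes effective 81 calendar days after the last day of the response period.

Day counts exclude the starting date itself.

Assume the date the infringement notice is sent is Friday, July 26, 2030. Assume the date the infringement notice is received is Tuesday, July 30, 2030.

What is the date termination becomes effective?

Adding 45 calendar days to July 30, 2030 gives September 13, 2030, which is the last day of the cure period.
The last day of the response period: September 13, 2030 + 15 days = September 28, 2030.
The date termination becomes effective: September 28, 2030 + 81 days = December 18, 2030.

December 18, 2030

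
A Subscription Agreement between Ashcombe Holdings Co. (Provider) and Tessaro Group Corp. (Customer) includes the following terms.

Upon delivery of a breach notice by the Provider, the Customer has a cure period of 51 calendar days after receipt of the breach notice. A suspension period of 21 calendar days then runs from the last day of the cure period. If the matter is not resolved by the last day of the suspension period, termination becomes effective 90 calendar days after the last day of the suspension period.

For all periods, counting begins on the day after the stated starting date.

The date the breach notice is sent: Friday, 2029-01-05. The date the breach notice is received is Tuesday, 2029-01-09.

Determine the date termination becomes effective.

The last day of the cure period: 2029-01-09 + 51 days = 2029-03-01.
The last day of the suspension period: 2029-03-01 + 21 days = 2029-03-22.
The date termination becomes effective: 2029-03-22 + 90 days = 2029-06-20.

2029-06-20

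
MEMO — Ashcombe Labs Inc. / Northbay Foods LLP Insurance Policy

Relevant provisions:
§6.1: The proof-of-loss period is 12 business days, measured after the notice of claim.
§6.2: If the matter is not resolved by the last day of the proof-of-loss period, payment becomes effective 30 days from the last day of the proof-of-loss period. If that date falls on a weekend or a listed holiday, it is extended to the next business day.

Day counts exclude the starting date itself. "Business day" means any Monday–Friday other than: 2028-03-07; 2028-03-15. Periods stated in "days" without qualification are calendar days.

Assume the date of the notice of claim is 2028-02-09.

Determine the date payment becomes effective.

2028-03-27

The last day of the proof-of-loss period: counting 12 business days from Wednesday, 2028-02-09 (Feb 10, Feb 11, Feb 14, Feb 15, …, Feb 23, Feb 24, Feb 25, skipping weekends) reaches Friday, 2028-02-25.
The date payment becomes effective: 30 calendar days after 2028-02-25 is 2028-03-26. That falls on a Sunday, so it rolls to the next business day, Monday, 2028-03-27.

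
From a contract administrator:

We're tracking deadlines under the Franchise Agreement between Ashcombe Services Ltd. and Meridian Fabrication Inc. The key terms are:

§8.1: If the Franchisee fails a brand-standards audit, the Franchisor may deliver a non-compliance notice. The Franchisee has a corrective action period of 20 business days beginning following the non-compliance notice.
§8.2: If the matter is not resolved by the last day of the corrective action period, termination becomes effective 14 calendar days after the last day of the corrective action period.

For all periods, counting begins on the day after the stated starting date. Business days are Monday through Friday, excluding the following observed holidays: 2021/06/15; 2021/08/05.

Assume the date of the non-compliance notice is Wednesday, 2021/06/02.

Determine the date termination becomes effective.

The last day of the corrective action period: 20 business days after Wednesday, 2021/06/02, skipping weekends and the listed holiday on Jun 15 — Jun 3, Jun 4, Jun 7, Jun 8, …, Jun 29, Jun 30, Jul 1 — lands on Thursday, 2021/07/01.
The date termination becomes effective: 2021/07/01 + 14 days = 2021/07/15.

2021/07/15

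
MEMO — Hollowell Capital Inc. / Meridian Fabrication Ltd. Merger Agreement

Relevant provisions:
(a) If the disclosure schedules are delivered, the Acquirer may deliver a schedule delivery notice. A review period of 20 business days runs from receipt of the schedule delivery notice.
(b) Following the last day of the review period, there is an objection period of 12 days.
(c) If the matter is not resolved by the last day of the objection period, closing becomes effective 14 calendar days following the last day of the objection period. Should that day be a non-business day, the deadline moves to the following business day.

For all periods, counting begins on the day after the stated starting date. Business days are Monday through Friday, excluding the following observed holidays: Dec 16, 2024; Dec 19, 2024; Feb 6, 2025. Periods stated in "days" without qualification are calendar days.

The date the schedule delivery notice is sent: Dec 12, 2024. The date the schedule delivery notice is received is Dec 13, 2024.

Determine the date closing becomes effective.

From Friday, Dec 13, 2024, 20 business days (Dec 17, Dec 18, Dec 20, Dec 23, …, Jan 10, Jan 13, Jan 14, skipping weekends and the listed holidays on Dec 16, Dec 19) brings us to Tuesday, Jan 14, 2025, which is the last day of the review period.
The last day of the objection period: 12 calendar days after Jan 14, 2025 is Jan 26, 2025.
The date closing becomes effective: 14 calendar days after Jan 26, 2025 is Feb 9, 2025. That falls on a Sunday, so it rolls to the next business day, Monday, Feb 10, 2025.

Feb 10, 2025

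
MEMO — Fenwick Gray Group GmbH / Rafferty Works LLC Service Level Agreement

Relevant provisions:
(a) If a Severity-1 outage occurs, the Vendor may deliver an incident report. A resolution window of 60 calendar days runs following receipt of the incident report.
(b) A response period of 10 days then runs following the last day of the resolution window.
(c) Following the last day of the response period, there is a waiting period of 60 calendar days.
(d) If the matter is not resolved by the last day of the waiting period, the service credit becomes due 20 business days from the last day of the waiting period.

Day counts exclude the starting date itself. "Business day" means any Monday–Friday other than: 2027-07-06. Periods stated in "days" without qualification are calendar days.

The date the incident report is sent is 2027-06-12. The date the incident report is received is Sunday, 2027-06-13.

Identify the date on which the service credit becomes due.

The last day of the resolution window: 60 calendar days after 2027-06-13 is 2027-08-12.
The last day of the response period: 2027-08-12 + 10 days = 2027-08-22.
Adding 60 calendar days to 2027-08-22 gives 2027-10-21, which is the last day of the waiting period.
From Thursday, 2027-10-21, 20 business days (Oct 22, Oct 25, Oct 26, Oct 27, …, Nov 16, Nov 17, Nov 18, skipping weekends) brings us to Thursday, 2027-11-18, which is the date on which the service credit becomes due.

2027-11-18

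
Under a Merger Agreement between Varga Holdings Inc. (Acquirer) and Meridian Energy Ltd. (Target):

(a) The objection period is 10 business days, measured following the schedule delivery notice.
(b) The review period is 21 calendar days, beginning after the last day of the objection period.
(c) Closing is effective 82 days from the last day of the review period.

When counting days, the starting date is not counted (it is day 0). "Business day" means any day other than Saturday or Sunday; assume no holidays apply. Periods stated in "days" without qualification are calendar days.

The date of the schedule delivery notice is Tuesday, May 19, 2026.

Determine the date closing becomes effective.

Sep 13, 2026

From Tuesday, May 19, 2026, 10 business days (May 20, May 21, May 22, May 25, May 26, May 27, May 28, May 29, Jun 1, Jun 2, skipping weekends) brings us to Tuesday, Jun 2, 2026, which is the last day of the objection period.
The last day of the review period: 21 calendar days after Jun 2, 2026 is Jun 23, 2026.
The date closing becomes effective: 82 calendar days after Jun 23, 2026 is Sep 13, 2026.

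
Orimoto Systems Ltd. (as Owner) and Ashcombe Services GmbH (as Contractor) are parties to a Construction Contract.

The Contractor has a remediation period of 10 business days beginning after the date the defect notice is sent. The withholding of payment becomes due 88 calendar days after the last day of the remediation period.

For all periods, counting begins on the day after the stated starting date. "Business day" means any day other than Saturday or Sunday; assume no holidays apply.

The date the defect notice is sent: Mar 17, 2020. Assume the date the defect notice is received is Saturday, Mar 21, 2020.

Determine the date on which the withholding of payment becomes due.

From Tuesday, Mar 17, 2020, 10 business days (Mar 18, Mar 19, Mar 20, Mar 23, Mar 24, Mar 25, Mar 26, Mar 27, Mar 30, Mar 31, skipping weekends) brings us to Tuesday, Mar 31, 2020, which is the last day of the remediation period.
Adding 88 calendar days to Mar 31, 2020 gives Jun 27, 2020, which is the date on which the withholding of payment becomes due.

Jun 27, 2020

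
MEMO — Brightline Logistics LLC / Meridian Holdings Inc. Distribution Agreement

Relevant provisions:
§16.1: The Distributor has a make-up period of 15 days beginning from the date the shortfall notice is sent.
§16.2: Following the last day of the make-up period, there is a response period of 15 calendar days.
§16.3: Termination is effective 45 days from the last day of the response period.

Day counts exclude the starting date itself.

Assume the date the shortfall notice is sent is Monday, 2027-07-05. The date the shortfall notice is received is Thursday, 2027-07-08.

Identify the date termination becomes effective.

The last day of the make-up period: 15 calendar days after 2027-07-05 is 2027-07-20.
Adding 15 calendar days to 2027-07-20 gives 2027-08-04, which is the last day of the response period.
The date termination becomes effective: 45 calendar days after 2027-08-04 is 2027-09-18.

2027-09-18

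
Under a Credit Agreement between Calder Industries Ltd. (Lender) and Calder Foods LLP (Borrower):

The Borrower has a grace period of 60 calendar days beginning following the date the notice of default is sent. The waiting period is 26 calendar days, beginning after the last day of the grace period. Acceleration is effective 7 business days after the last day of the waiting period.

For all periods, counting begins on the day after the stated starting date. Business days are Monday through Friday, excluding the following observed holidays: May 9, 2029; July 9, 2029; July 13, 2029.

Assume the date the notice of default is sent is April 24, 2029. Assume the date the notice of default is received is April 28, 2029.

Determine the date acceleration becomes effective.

July 30, 2029

Adding 60 calendar days to April 24, 2029 gives June 23, 2029, which is the last day of the grace period.
Adding 26 calendar days to June 23, 2029 gives July 19, 2029, which is the last day of the waiting period.
The date acceleration becomes effective: counting 7 business days from Thursday, July 19, 2029 (Jul 20, Jul 23, Jul 24, Jul 25, Jul 26, Jul 27, Jul 30, skipping weekends) reaches Monday, July 30, 2029.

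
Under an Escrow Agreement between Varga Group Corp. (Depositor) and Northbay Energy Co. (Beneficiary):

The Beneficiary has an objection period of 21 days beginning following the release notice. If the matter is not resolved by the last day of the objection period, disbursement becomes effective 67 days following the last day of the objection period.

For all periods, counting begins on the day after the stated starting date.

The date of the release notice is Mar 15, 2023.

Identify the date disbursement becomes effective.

The last day of the objection period: 21 calendar days after Mar 15, 2023 is Apr 5, 2023.
The date disbursement becomes effective: Apr 5, 2023 + 67 days = Jun 11, 2023.

Jun 11, 2023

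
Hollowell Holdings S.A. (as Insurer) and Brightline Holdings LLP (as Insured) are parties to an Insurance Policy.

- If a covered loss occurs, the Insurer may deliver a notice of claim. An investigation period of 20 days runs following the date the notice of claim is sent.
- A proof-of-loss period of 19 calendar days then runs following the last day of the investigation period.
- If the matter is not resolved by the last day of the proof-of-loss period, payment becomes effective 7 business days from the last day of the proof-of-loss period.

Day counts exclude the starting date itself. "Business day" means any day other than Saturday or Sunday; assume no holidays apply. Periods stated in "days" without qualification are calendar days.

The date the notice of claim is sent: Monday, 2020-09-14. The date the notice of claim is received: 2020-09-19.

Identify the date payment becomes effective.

2020-11-03

The last day of the investigation period: 2020-09-14 + 20 days = 2020-10-04.
The last day of the proof-of-loss period: 2020-10-04 + 19 days = 2020-10-23.
The date payment becomes effective: counting 7 business days from Friday, 2020-10-23 (Oct 26, Oct 27, Oct 28, Oct 29, Oct 30, Nov 2, Nov 3, skipping weekends) reaches Tuesday, 2020-11-03.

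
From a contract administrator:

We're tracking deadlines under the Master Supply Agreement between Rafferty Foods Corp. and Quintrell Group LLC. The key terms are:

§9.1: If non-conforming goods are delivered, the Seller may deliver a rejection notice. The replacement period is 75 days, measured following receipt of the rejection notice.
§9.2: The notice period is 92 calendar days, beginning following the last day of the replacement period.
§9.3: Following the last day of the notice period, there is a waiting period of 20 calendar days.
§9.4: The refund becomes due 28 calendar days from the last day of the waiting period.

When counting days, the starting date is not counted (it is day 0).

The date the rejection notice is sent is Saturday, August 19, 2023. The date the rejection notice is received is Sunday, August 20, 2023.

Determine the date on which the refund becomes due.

The last day of the replacement period: 75 calendar days after August 20, 2023 is November 3, 2023.
The last day of the notice period: November 3, 2023 + 92 days = February 3, 2024.
The last day of the waiting period: February 3, 2024 + 20 days = February 23, 2024.
Adding 28 calendar days to February 23, 2024 gives March 22, 2024, which is the date on which the refund becomes due.

March 22, 2024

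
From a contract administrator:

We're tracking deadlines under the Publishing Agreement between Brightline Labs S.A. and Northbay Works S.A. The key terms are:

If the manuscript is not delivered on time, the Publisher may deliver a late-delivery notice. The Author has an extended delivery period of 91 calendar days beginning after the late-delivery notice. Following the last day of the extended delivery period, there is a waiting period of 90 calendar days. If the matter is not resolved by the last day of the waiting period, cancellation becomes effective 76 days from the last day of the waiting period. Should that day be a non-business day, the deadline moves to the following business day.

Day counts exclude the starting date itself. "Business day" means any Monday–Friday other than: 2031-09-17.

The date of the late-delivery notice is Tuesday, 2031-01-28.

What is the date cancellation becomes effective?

The last day of the extended delivery period: 2031-01-28 + 91 days = 2031-04-29.
Adding 90 calendar days to 2031-04-29 gives 2031-07-28, which is the last day of the waiting period.
The date cancellation becomes effective: 2031-07-28 + 76 days = 2031-10-12. That falls on a Sunday, so it rolls to the next business day, Monday, 2031-10-13.

2031-10-13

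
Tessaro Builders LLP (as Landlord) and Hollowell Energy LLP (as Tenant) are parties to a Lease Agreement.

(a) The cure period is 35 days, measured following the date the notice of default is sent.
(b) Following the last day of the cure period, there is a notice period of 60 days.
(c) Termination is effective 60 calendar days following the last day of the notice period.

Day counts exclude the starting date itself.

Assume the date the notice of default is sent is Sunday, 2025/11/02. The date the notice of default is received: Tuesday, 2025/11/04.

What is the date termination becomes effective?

2026/04/06

The last day of the cure period: 2025/11/02 + 35 days = 2025/12/07.
Adding 60 calendar days to 2025/12/07 gives 2026/02/05, which is the last day of the notice period.
The date termination becomes effective: 2026/02/05 + 60 days = 2026/04/06.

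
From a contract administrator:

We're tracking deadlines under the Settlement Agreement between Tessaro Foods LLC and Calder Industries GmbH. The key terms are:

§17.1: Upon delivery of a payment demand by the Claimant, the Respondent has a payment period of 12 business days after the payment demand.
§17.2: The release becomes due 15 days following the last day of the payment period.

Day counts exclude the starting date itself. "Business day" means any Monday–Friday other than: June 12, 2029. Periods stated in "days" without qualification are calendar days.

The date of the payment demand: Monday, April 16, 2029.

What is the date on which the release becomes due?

The last day of the payment period: 12 business days after Monday, April 16, 2029, skipping weekends — Apr 17, Apr 18, Apr 19, Apr 20, …, Apr 30, May 1, May 2 — lands on Wednesday, May 2, 2029.
The date on which the release becomes due: May 2, 2029 + 15 days = May 17, 2029.

May 17, 2029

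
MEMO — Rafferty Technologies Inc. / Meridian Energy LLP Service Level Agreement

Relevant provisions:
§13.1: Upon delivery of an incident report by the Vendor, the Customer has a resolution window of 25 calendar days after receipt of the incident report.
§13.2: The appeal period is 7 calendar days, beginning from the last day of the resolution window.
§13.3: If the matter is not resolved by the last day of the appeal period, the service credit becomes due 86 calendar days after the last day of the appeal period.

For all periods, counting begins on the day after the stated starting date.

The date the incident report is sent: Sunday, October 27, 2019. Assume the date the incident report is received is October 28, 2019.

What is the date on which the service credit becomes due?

February 23, 2020

The last day of the resolution window: October 28, 2019 + 25 days = November 22, 2019.
Adding 7 calendar days to November 22, 2019 gives November 29, 2019, which is the last day of the appeal period.
Adding 86 calendar days to November 29, 2019 gives February 23, 2020, which is the date on which the service credit becomes due.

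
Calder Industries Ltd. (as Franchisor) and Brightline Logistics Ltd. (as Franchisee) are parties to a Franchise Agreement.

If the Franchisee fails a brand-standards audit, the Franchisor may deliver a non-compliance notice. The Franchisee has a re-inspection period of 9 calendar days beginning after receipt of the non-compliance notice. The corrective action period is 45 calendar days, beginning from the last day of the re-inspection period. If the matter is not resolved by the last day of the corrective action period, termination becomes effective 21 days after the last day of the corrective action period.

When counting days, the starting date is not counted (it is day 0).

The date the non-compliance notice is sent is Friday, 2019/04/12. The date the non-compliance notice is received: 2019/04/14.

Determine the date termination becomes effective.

2019/06/28

Adding 9 calendar days to 2019/04/14 gives 2019/04/23, which is the last day of the re-inspection period.
The last day of the corrective action period: 45 calendar days after 2019/04/23 is 2019/06/07.
The date termination becomes effective: 2019/06/07 + 21 days = 2019/06/28.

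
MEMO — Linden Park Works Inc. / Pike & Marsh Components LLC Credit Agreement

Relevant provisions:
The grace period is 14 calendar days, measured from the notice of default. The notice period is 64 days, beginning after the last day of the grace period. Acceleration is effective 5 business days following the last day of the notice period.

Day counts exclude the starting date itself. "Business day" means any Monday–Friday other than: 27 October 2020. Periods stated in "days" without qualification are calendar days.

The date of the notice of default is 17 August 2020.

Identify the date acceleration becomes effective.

10 November 2020

The last day of the grace period: 17 August 2020 + 14 days = 31 August 2020.
The last day of the notice period: 64 calendar days after 31 August 2020 is 3 November 2020.
The date acceleration becomes effective: counting 5 business days from Tuesday, 3 November 2020 (Nov 4, Nov 5, Nov 6, Nov 9, Nov 10, skipping weekends) reaches Tuesday, 10 November 2020.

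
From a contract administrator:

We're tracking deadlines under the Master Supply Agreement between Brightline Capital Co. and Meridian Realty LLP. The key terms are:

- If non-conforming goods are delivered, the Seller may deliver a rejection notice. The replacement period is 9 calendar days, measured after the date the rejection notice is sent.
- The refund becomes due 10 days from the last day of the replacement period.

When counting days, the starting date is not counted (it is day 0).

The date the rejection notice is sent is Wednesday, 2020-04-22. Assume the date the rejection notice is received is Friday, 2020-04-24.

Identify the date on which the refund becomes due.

2020-05-11

The last day of the replacement period: 9 calendar days after 2020-04-22 is 2020-05-01.
The date on which the refund becomes due: 10 calendar days after 2020-05-01 is 2020-05-11.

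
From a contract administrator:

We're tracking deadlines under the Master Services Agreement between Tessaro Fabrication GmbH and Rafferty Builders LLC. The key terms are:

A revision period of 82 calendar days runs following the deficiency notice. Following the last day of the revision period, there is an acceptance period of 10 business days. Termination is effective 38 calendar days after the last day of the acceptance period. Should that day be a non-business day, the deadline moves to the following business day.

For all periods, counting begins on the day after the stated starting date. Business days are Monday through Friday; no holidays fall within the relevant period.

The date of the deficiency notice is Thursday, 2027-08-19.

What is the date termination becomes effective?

The last day of the revision period: 82 calendar days after 2027-08-19 is 2027-11-09.
The last day of the acceptance period: 10 business days after Tuesday, 2027-11-09, skipping weekends — Nov 10, Nov 11, Nov 12, Nov 15, Nov 16, Nov 17, Nov 18, Nov 19, Nov 22, Nov 23 — lands on Tuesday, 2027-11-23.
The date termination becomes effective: 2027-11-23 + 38 days = 2027-12-31. 2027-12-31 is a Friday, so no roll-forward applies.

2027-12-31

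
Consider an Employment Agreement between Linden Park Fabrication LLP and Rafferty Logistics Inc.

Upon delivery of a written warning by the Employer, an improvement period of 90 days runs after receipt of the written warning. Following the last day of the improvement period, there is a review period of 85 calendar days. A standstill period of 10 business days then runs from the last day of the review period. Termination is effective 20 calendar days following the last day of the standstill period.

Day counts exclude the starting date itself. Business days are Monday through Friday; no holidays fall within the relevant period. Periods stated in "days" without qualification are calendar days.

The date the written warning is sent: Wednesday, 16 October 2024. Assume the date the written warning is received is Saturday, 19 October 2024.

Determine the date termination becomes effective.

The last day of the improvement period: 90 calendar days after 19 October 2024 is 17 January 2025.
The last day of the review period: 17 January 2025 + 85 days = 12 April 2025.
The last day of the standstill period: 10 business days after Saturday, 12 April 2025, skipping weekends — Apr 14, Apr 15, Apr 16, Apr 17, Apr 18, Apr 21, Apr 22, Apr 23, Apr 24, Apr 25 — lands on Friday, 25 April 2025.
The date termination becomes effective: 20 calendar days after 25 April 2025 is 15 May 2025.

15 May 2025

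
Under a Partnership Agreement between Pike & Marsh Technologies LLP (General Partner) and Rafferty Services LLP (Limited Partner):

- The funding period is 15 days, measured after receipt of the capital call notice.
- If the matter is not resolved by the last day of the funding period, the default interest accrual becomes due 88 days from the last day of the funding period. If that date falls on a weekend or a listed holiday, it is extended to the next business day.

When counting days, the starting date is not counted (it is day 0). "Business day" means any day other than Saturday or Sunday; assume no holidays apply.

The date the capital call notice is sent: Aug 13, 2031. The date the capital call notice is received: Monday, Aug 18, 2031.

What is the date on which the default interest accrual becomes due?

Dec 1, 2031

The last day of the funding period: 15 calendar days after Aug 18, 2031 is Sep 2, 2031.
The date on which the default interest accrual becomes due: Sep 2, 2031 + 88 days = Nov 29, 2031. That falls on a Saturday, so it rolls to the next business day, Monday, Dec 1, 2031.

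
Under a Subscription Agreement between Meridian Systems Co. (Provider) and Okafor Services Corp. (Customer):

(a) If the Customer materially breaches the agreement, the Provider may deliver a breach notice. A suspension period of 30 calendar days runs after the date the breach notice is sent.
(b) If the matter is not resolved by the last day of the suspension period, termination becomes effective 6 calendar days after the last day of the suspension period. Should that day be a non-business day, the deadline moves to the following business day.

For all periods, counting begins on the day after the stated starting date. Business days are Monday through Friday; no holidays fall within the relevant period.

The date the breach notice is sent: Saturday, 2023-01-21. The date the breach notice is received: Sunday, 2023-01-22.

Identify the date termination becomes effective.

2023-02-27

The last day of the suspension period: 2023-01-21 + 30 days = 2023-02-20.
Adding 6 calendar days to 2023-02-20 gives 2023-02-26, which is the date termination becomes effective. That falls on a Sunday, so it rolls to the next business day, Monday, 2023-02-27.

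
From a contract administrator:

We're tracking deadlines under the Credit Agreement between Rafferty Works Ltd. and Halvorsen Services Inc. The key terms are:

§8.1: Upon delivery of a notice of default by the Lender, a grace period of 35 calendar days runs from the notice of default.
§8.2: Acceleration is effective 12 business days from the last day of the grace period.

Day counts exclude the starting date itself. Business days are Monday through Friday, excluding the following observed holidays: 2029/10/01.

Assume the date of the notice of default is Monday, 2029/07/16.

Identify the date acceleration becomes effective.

2029/09/05

The last day of the grace period: 2029/07/16 + 35 days = 2029/08/20.
From Monday, 2029/08/20, 12 business days (Aug 21, Aug 22, Aug 23, Aug 24, …, Sep 3, Sep 4, Sep 5, skipping weekends) brings us to Wednesday, 2029/09/05, which is the date acceleration becomes effective.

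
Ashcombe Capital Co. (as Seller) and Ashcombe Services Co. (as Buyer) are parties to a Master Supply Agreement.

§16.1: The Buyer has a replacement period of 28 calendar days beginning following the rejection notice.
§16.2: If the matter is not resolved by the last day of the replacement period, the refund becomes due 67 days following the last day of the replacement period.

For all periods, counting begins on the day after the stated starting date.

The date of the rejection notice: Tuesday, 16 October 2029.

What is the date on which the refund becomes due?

The last day of the replacement period: 16 October 2029 + 28 days = 13 November 2029.
The date on which the refund becomes due: 67 calendar days after 13 November 2029 is 19 January 2030.

19 January 2030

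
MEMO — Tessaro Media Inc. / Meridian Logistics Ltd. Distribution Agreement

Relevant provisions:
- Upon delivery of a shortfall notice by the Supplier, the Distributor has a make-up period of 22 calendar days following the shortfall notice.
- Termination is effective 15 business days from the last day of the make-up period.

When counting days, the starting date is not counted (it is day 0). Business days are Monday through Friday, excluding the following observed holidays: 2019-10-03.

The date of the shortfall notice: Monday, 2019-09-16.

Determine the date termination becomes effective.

The last day of the make-up period: 22 calendar days after 2019-09-16 is 2019-10-08.
The date termination becomes effective: counting 15 business days from Tuesday, 2019-10-08 (Oct 9, Oct 10, Oct 11, Oct 14, …, Oct 25, Oct 28, Oct 29, skipping weekends) reaches Tuesday, 2019-10-29.

2019-10-29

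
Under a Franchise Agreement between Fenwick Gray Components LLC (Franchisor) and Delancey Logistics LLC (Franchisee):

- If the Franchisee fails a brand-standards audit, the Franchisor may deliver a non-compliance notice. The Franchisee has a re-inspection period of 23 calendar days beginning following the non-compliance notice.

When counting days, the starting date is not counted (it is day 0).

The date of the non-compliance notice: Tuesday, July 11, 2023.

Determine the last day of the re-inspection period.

The last day of the re-inspection period: July 11, 2023 + 23 days = August 3, 2023.

August 3, 2023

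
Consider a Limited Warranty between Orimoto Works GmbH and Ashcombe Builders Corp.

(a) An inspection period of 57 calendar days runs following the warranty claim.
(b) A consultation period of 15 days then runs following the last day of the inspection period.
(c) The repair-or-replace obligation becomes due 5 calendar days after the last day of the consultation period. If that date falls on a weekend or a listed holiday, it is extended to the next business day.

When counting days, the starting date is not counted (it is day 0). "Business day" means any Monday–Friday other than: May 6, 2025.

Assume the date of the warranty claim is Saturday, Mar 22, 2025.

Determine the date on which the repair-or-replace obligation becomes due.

Jun 9, 2025

The last day of the inspection period: Mar 22, 2025 + 57 days = May 18, 2025.
Adding 15 calendar days to May 18, 2025 gives Jun 2, 2025, which is the last day of the consultation period.
Adding 5 calendar days to Jun 2, 2025 gives Jun 7, 2025, which is the date on which the repair-or-replace obligation becomes due. That falls on a Saturday, so it rolls to the next business day, Monday, Jun 9, 2025.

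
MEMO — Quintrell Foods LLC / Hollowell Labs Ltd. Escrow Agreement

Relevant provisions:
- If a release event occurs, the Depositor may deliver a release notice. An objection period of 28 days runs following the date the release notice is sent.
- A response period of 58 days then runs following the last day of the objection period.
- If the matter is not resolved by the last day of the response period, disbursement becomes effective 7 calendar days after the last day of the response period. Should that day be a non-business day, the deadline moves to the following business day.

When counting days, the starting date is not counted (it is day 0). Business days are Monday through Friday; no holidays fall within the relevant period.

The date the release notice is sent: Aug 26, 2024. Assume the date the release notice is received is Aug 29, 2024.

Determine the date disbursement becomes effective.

Nov 27, 2024

Adding 28 calendar days to Aug 26, 2024 gives Sep 23, 2024, which is the last day of the objection period.
Adding 58 calendar days to Sep 23, 2024 gives Nov 20, 2024, which is the last day of the response period.
The date disbursement becomes effective: 7 calendar days after Nov 20, 2024 is Nov 27, 2024. Nov 27, 2024 is a Wednesday, so no roll-forward applies.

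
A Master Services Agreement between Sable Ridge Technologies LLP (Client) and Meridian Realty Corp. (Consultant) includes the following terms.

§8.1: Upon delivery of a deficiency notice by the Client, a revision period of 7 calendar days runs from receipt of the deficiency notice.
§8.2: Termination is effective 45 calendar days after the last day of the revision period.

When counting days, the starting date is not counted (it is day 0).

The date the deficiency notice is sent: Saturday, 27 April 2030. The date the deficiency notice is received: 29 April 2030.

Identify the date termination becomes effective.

The last day of the revision period: 29 April 2030 + 7 days = 6 May 2030.
The date termination becomes effective: 6 May 2030 + 45 days = 20 June 2030.

20 June 2030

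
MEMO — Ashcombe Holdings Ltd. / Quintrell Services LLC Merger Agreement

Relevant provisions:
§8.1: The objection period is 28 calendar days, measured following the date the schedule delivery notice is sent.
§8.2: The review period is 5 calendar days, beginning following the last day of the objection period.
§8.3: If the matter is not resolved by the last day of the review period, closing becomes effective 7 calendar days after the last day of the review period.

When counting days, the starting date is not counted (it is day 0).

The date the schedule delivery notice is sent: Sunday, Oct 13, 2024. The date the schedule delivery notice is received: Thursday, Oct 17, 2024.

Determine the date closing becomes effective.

The last day of the objection period: Oct 13, 2024 + 28 days = Nov 10, 2024.
The last day of the review period: Nov 10, 2024 + 5 days = Nov 15, 2024.
The date closing becomes effective: 7 calendar days after Nov 15, 2024 is Nov 22, 2024.

Nov 22, 2024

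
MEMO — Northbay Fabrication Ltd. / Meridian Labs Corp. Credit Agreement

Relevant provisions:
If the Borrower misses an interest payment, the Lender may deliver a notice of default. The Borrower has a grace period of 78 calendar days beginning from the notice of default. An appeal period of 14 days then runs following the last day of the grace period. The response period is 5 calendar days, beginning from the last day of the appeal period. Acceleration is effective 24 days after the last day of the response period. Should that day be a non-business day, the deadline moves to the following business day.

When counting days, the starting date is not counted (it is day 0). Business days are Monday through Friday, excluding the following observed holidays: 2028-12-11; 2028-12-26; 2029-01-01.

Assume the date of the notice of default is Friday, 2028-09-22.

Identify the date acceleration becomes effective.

The last day of the grace period: 78 calendar days after 2028-09-22 is 2028-12-09.
Adding 14 calendar days to 2028-12-09 gives 2028-12-23, which is the last day of the appeal period.
Adding 5 calendar days to 2028-12-23 gives 2028-12-28, which is the last day of the response period.
Adding 24 calendar days to 2028-12-28 gives 2029-01-21, which is the date acceleration becomes effective. That falls on a Sunday, so it rolls to the next business day, Monday, 2029-01-22.

2029-01-22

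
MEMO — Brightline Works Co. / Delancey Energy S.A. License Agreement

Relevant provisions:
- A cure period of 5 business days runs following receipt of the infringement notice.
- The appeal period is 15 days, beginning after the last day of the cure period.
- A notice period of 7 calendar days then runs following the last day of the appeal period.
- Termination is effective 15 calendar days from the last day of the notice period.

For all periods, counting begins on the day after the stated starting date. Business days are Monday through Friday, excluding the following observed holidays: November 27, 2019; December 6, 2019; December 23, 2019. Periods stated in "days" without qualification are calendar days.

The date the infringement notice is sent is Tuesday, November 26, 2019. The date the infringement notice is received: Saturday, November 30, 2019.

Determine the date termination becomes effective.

January 15, 2020

The last day of the cure period: 5 business days after Saturday, November 30, 2019, skipping weekends and the listed holiday on Dec 6 — Dec 2, Dec 3, Dec 4, Dec 5, Dec 9 — lands on Monday, December 9, 2019.
The last day of the appeal period: December 9, 2019 + 15 days = December 24, 2019.
The last day of the notice period: 7 calendar days after December 24, 2019 is December 31, 2019.
Adding 15 calendar days to December 31, 2019 gives January 15, 2020, which is the date termination becomes effective.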